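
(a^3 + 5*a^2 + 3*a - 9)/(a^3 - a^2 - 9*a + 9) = (a + 3)/(a - 3)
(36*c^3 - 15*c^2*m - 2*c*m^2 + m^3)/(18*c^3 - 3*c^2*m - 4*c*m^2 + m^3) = (4*c + m)/(2*c + m)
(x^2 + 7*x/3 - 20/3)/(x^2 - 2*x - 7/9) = 3*(-3*x^2 - 7*x + 20)/(-9*x^2 + 18*x + 7)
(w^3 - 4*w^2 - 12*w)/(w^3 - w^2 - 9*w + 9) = w*(w^2 - 4*w - 12)/(w^3 - w^2 - 9*w + 9)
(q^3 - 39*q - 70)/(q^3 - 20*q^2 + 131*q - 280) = (q^2 + 7*q + 10)/(q^2 - 13*q + 40)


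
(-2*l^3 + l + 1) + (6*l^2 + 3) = -2*l^3 + 6*l^2 + l + 4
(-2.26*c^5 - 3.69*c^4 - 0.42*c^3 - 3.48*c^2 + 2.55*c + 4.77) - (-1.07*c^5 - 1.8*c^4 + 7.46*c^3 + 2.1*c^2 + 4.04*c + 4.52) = -1.19*c^5 - 1.89*c^4 - 7.88*c^3 - 5.58*c^2 - 1.49*c + 0.25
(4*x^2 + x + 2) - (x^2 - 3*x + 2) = 3*x^2 + 4*x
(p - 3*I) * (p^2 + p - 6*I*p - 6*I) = p^3 + p^2 - 9*I*p^2 - 18*p - 9*I*p - 18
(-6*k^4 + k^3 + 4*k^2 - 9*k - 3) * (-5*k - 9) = 30*k^5 + 49*k^4 - 29*k^3 + 9*k^2 + 96*k + 27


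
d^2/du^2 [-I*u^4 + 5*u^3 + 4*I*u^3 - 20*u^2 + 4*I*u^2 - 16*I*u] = -12*I*u^2 + u*(30 + 24*I) - 40 + 8*I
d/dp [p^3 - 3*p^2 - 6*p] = 3*p^2 - 6*p - 6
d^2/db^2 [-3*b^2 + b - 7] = -6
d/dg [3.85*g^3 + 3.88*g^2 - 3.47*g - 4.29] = 11.55*g^2 + 7.76*g - 3.47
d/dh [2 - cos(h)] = sin(h)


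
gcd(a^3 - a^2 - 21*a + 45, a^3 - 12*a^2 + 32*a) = 1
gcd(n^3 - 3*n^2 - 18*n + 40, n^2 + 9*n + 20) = n + 4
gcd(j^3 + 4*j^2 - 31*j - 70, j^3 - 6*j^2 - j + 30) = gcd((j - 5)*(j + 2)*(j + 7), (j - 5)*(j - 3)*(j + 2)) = j^2 - 3*j - 10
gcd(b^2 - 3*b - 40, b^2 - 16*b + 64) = b - 8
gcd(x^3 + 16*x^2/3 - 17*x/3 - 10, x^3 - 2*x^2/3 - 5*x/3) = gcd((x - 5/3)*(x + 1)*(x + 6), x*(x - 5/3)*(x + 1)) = x^2 - 2*x/3 - 5/3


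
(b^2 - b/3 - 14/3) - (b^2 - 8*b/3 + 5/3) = 7*b/3 - 19/3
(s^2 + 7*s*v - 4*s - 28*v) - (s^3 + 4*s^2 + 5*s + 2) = -s^3 - 3*s^2 + 7*s*v - 9*s - 28*v - 2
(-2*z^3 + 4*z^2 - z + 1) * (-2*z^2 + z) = 4*z^5 - 10*z^4 + 6*z^3 - 3*z^2 + z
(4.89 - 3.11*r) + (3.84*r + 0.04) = 0.73*r + 4.93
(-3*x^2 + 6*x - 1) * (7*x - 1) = -21*x^3 + 45*x^2 - 13*x + 1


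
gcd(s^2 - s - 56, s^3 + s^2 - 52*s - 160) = s - 8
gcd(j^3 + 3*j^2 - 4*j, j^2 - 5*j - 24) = 1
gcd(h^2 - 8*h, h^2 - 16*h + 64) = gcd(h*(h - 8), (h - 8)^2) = h - 8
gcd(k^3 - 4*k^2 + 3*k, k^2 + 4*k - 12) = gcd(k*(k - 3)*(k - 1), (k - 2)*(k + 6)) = 1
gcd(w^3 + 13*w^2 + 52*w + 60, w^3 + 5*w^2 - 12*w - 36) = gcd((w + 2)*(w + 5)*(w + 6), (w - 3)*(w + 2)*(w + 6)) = w^2 + 8*w + 12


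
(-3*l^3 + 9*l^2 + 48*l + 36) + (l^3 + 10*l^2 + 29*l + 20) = -2*l^3 + 19*l^2 + 77*l + 56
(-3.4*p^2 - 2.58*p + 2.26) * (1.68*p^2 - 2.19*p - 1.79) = -5.712*p^4 + 3.1116*p^3 + 15.533*p^2 - 0.3312*p - 4.0454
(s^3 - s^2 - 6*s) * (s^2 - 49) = s^5 - s^4 - 55*s^3 + 49*s^2 + 294*s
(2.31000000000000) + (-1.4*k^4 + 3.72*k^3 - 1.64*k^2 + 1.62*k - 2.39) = -1.4*k^4 + 3.72*k^3 - 1.64*k^2 + 1.62*k - 0.0800000000000001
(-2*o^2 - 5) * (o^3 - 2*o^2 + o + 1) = -2*o^5 + 4*o^4 - 7*o^3 + 8*o^2 - 5*o - 5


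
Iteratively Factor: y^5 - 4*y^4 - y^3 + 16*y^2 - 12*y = (y + 2)*(y^4 - 6*y^3 + 11*y^2 - 6*y) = (y - 3)*(y + 2)*(y^3 - 3*y^2 + 2*y) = (y - 3)*(y - 2)*(y + 2)*(y^2 - y) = y*(y - 3)*(y - 2)*(y + 2)*(y - 1)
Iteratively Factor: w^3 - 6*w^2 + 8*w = (w - 4)*(w^2 - 2*w) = (w - 4)*(w - 2)*(w)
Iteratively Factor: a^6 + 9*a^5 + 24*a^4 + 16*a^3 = (a + 4)*(a^5 + 5*a^4 + 4*a^3) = a*(a + 4)*(a^4 + 5*a^3 + 4*a^2) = a*(a + 4)^2*(a^3 + a^2) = a^2*(a + 4)^2*(a^2 + a) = a^3*(a + 4)^2*(a + 1)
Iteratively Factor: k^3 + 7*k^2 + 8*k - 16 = (k + 4)*(k^2 + 3*k - 4) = (k + 4)^2*(k - 1)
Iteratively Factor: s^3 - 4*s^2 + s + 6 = (s - 3)*(s^2 - s - 2) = (s - 3)*(s - 2)*(s + 1)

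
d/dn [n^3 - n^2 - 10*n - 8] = 3*n^2 - 2*n - 10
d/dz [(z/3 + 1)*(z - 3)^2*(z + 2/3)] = 4*z^3/3 - 7*z^2/3 - 22*z/3 + 7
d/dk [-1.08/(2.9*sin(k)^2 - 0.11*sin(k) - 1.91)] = (6.264*sin(k) - 0.1188)*cos(k)/(-2.9*sin(k)^2 + 0.11*sin(k) + 1.91)^2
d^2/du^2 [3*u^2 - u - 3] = 6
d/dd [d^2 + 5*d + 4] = 2*d + 5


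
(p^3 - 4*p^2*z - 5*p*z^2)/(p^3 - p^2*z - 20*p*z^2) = (p + z)/(p + 4*z)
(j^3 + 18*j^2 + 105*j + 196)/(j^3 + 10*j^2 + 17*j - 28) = (j + 7)/(j - 1)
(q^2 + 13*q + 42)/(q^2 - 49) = (q + 6)/(q - 7)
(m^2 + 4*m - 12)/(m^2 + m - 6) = (m + 6)/(m + 3)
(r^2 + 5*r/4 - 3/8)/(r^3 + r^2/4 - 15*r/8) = (4*r - 1)/(r*(4*r - 5))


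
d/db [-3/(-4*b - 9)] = -12/(4*b + 9)^2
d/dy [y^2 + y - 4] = 2*y + 1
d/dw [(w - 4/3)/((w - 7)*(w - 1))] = (-3*w^2 + 8*w - 11)/(3*(w^4 - 16*w^3 + 78*w^2 - 112*w + 49))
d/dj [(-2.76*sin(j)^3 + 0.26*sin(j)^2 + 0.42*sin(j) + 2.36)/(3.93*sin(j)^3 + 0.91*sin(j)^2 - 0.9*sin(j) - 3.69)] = (-3.5334*sin(j)^4 + 1.6668*sin(j)^3 + 2.1126*sin(j)^2 - 6.214*sin(j) + 0.5742)*cos(j)/(15.4449*sin(j)^6 + 7.1526*sin(j)^5 - 6.2459*sin(j)^4 - 30.6414*sin(j)^3 - 5.9058*sin(j)^2 + 6.642*sin(j) + 13.6161)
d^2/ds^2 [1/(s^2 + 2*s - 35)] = 2*(-s^2 - 2*s + 4*(s + 1)^2 + 35)/(s^2 + 2*s - 35)^3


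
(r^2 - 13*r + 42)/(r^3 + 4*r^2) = (r^2 - 13*r + 42)/(r^2*(r + 4))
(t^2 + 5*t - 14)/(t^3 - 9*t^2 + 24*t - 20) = (t + 7)/(t^2 - 7*t + 10)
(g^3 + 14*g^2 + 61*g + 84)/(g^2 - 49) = (g^2 + 7*g + 12)/(g - 7)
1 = 1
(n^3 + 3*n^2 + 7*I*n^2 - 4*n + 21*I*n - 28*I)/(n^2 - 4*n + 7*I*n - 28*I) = (n^2 + 3*n - 4)/(n - 4)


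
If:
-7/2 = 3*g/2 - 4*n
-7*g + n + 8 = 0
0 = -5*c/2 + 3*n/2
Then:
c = 219/265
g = 71/53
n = 73/53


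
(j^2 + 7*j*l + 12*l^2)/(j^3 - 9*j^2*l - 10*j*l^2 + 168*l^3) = (j + 3*l)/(j^2 - 13*j*l + 42*l^2)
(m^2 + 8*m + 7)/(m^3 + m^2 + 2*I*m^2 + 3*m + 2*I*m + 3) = (m + 7)/(m^2 + 2*I*m + 3)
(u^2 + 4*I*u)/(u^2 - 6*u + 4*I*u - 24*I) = u/(u - 6)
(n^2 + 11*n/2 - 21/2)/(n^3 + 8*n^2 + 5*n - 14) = (n - 3/2)/(n^2 + n - 2)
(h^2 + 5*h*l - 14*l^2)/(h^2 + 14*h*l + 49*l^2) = (h - 2*l)/(h + 7*l)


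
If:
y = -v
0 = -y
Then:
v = 0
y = 0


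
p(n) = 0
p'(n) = 0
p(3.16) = 0.00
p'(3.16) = 0.00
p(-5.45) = 0.00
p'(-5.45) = 0.00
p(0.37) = 0.00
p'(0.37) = 0.00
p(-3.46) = 0.00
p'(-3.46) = 0.00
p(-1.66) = 0.00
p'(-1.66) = 0.00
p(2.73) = 0.00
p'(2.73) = 0.00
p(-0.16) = 0.00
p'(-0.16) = 0.00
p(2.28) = 0.00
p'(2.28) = 0.00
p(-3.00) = 0.00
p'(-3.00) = 0.00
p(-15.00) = 0.00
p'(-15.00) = 0.00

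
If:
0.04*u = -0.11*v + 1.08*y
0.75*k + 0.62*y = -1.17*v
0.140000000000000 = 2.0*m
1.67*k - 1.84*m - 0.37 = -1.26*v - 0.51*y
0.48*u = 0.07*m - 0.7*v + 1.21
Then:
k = 0.59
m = 0.07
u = 3.14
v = -0.42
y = 0.07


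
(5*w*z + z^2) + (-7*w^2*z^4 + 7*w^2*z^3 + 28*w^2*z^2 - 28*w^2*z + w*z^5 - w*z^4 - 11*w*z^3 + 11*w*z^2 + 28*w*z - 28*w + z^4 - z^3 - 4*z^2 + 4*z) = -7*w^2*z^4 + 7*w^2*z^3 + 28*w^2*z^2 - 28*w^2*z + w*z^5 - w*z^4 - 11*w*z^3 + 11*w*z^2 + 33*w*z - 28*w + z^4 - z^3 - 3*z^2 + 4*z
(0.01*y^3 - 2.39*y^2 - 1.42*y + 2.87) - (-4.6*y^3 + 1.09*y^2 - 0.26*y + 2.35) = 4.61*y^3 - 3.48*y^2 - 1.16*y + 0.52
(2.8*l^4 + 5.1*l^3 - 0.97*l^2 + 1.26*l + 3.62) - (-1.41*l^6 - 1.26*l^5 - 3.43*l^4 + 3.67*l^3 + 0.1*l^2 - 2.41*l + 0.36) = 1.41*l^6 + 1.26*l^5 + 6.23*l^4 + 1.43*l^3 - 1.07*l^2 + 3.67*l + 3.26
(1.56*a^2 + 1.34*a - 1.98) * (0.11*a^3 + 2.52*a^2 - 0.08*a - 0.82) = 0.1716*a^5 + 4.0786*a^4 + 3.0342*a^3 - 6.376*a^2 - 0.9404*a + 1.6236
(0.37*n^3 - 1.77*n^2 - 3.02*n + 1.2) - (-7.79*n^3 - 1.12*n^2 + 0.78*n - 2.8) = 8.16*n^3 - 0.65*n^2 - 3.8*n + 4.0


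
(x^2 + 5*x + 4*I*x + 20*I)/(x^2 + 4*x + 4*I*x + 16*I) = (x + 5)/(x + 4)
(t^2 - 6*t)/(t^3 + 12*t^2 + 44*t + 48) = t*(t - 6)/(t^3 + 12*t^2 + 44*t + 48)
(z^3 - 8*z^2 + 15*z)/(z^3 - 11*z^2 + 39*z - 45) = z/(z - 3)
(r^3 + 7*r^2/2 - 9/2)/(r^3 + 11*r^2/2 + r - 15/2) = (r + 3)/(r + 5)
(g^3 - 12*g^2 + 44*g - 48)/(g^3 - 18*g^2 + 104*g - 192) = (g - 2)/(g - 8)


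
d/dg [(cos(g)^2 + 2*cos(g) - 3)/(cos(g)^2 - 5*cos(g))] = (7*sin(g) + 15*sin(g)/cos(g)^2 - 6*tan(g))/(cos(g) - 5)^2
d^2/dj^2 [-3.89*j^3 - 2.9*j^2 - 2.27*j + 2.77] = -23.34*j - 5.8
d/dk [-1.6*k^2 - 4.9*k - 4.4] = -3.2*k - 4.9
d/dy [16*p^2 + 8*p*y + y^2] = 8*p + 2*y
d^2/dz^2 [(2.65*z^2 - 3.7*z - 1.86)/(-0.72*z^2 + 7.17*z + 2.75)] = (-23.52456*z^3 - 25.6966559999999*z^2 - 13.6563839999999*z + 12.615958)/(0.373248*z^6 - 11.150784*z^5 + 106.766424*z^4 - 283.422213*z^3 - 407.788425*z^2 - 162.669375*z - 20.796875)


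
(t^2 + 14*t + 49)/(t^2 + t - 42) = (t + 7)/(t - 6)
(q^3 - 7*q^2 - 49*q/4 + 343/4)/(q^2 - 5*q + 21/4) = (2*q^2 - 7*q - 49)/(2*q - 3)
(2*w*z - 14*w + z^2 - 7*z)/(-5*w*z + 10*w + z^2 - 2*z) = (-2*w*z + 14*w - z^2 + 7*z)/(5*w*z - 10*w - z^2 + 2*z)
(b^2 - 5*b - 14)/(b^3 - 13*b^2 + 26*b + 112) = 1/(b - 8)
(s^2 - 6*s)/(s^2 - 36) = s/(s + 6)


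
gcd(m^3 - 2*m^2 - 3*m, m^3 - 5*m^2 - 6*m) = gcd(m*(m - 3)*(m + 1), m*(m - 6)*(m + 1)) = m^2 + m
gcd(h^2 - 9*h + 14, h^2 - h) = 1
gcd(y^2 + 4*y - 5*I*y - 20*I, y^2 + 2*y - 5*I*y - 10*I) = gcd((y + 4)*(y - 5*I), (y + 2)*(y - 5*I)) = y - 5*I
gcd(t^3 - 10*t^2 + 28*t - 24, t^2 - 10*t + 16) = t - 2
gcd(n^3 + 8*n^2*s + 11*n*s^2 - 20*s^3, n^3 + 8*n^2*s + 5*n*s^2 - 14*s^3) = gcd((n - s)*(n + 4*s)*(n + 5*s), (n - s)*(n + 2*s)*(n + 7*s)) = -n + s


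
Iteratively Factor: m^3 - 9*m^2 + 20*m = (m - 5)*(m^2 - 4*m) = (m - 5)*(m - 4)*(m)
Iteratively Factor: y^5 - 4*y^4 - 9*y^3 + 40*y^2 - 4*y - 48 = (y - 2)*(y^4 - 2*y^3 - 13*y^2 + 14*y + 24) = (y - 4)*(y - 2)*(y^3 + 2*y^2 - 5*y - 6) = (y - 4)*(y - 2)*(y + 3)*(y^2 - y - 2) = (y - 4)*(y - 2)*(y + 1)*(y + 3)*(y - 2)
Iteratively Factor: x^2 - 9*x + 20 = (x - 5)*(x - 4)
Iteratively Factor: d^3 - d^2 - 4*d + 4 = (d + 2)*(d^2 - 3*d + 2) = (d - 1)*(d + 2)*(d - 2)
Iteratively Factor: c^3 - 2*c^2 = (c - 2)*(c^2) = c*(c - 2)*(c)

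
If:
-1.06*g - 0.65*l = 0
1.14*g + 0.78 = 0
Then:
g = -0.68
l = 1.12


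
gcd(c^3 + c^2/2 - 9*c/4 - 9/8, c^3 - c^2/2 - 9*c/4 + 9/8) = c^2 - 9/4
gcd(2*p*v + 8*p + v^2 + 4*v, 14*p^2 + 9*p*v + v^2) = 2*p + v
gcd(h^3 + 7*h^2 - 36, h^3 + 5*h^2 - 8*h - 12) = h^2 + 4*h - 12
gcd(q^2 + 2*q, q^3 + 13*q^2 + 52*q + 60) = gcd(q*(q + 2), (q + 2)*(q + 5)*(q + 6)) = q + 2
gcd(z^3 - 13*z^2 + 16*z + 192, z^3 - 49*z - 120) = z^2 - 5*z - 24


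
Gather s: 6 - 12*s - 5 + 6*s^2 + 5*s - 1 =6*s^2 - 7*s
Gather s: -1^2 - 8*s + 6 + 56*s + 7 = 48*s + 12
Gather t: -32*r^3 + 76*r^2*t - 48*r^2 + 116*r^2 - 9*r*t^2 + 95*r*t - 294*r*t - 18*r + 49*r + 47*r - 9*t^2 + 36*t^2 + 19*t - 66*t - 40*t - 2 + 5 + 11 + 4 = -32*r^3 + 68*r^2 + 78*r + t^2*(27 - 9*r) + t*(76*r^2 - 199*r - 87) + 18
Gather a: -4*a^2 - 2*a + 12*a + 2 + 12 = -4*a^2 + 10*a + 14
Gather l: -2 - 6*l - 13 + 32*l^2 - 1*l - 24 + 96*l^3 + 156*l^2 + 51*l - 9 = 96*l^3 + 188*l^2 + 44*l - 48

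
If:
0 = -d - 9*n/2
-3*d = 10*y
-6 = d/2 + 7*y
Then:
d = 15/4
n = -5/6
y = -9/8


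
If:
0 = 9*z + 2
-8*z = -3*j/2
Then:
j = -32/27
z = -2/9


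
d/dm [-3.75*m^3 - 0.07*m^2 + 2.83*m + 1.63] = -11.25*m^2 - 0.14*m + 2.83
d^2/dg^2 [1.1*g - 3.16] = 0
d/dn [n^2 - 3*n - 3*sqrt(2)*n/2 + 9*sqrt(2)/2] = 2*n - 3 - 3*sqrt(2)/2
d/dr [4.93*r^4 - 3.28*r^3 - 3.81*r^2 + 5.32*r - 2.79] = 19.72*r^3 - 9.84*r^2 - 7.62*r + 5.32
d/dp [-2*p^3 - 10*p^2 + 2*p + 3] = -6*p^2 - 20*p + 2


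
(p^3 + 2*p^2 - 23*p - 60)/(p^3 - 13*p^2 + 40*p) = (p^2 + 7*p + 12)/(p*(p - 8))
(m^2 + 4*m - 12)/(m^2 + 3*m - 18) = (m - 2)/(m - 3)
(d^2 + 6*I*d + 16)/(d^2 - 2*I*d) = (d + 8*I)/d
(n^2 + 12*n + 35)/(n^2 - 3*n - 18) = (n^2 + 12*n + 35)/(n^2 - 3*n - 18)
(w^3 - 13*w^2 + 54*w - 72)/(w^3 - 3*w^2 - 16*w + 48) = (w - 6)/(w + 4)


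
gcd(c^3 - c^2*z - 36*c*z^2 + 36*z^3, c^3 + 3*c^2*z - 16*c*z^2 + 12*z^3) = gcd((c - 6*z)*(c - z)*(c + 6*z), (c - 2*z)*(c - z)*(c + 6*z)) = -c^2 - 5*c*z + 6*z^2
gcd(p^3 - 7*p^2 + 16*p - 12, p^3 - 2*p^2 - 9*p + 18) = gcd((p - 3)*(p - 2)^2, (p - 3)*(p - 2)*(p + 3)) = p^2 - 5*p + 6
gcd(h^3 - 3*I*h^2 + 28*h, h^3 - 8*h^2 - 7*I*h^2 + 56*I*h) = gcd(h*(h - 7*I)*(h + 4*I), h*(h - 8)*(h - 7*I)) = h^2 - 7*I*h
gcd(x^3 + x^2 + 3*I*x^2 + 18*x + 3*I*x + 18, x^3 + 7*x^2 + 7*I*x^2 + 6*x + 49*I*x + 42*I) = x + 1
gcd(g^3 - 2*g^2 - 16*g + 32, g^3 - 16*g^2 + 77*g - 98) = g - 2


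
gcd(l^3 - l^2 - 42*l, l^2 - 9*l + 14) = l - 7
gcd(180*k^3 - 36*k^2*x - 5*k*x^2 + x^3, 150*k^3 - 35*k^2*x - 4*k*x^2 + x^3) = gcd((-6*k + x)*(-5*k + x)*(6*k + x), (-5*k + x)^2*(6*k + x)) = -30*k^2 + k*x + x^2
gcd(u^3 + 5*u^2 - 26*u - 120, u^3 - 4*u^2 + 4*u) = 1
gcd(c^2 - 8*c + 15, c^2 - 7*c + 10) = c - 5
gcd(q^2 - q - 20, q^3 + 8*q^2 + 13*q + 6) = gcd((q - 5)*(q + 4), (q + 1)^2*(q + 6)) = 1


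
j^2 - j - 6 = (j - 3)*(j + 2)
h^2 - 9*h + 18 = (h - 6)*(h - 3)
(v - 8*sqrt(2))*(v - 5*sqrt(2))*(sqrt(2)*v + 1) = sqrt(2)*v^3 - 25*v^2 + 67*sqrt(2)*v + 80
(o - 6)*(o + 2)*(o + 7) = o^3 + 3*o^2 - 40*o - 84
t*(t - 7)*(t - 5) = t^3 - 12*t^2 + 35*t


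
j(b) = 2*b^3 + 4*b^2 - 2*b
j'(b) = 6*b^2 + 8*b - 2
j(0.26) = -0.21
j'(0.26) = 0.49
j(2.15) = 34.07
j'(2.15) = 42.94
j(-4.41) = -84.92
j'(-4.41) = 79.41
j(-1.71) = 5.12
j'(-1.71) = 1.86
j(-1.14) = 4.52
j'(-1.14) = -3.32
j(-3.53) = -31.07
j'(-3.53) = 44.53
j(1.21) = 6.98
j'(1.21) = 16.46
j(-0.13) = 0.32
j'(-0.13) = -2.94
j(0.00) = 0.00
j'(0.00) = -2.00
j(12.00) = 4008.00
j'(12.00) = 958.00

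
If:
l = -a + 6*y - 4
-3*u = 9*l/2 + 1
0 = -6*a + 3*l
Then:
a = 2*y - 4/3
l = 4*y - 8/3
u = 11/3 - 6*y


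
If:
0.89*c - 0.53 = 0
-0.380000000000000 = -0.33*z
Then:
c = 0.60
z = 1.15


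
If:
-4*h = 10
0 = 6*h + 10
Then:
No Solution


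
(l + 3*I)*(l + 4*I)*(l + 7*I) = l^3 + 14*I*l^2 - 61*l - 84*I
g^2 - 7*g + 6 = (g - 6)*(g - 1)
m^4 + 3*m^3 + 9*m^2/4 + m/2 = m*(m + 1/2)^2*(m + 2)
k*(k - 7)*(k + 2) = k^3 - 5*k^2 - 14*k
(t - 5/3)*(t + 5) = t^2 + 10*t/3 - 25/3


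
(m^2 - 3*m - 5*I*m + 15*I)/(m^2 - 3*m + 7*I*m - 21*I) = (m - 5*I)/(m + 7*I)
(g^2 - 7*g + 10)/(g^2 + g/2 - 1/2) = 2*(g^2 - 7*g + 10)/(2*g^2 + g - 1)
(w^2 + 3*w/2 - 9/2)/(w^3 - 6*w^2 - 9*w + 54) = (w - 3/2)/(w^2 - 9*w + 18)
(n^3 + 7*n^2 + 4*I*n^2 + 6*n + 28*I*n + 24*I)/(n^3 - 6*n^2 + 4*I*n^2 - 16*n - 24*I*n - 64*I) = (n^2 + 7*n + 6)/(n^2 - 6*n - 16)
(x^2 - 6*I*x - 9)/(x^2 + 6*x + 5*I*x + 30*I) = (x^2 - 6*I*x - 9)/(x^2 + x*(6 + 5*I) + 30*I)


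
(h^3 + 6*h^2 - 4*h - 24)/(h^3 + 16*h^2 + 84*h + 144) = (h^2 - 4)/(h^2 + 10*h + 24)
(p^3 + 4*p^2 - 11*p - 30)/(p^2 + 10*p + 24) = (p^3 + 4*p^2 - 11*p - 30)/(p^2 + 10*p + 24)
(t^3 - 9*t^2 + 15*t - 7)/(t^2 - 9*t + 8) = (t^2 - 8*t + 7)/(t - 8)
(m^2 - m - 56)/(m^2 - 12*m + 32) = (m + 7)/(m - 4)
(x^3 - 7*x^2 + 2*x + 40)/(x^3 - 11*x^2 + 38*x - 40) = (x + 2)/(x - 2)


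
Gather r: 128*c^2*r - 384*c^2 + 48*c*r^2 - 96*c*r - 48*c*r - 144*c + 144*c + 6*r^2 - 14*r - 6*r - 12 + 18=-384*c^2 + r^2*(48*c + 6) + r*(128*c^2 - 144*c - 20) + 6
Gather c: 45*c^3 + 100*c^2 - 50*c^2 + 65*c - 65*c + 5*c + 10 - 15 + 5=45*c^3 + 50*c^2 + 5*c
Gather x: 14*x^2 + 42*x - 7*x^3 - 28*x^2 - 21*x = -7*x^3 - 14*x^2 + 21*x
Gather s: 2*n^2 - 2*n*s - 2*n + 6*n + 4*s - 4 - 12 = 2*n^2 + 4*n + s*(4 - 2*n) - 16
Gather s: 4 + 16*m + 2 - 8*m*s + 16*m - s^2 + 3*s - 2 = 32*m - s^2 + s*(3 - 8*m) + 4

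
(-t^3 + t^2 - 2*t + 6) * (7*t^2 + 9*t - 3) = -7*t^5 - 2*t^4 - 2*t^3 + 21*t^2 + 60*t - 18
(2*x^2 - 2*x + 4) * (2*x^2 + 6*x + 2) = 4*x^4 + 8*x^3 + 20*x + 8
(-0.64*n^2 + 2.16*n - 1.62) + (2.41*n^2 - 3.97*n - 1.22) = 1.77*n^2 - 1.81*n - 2.84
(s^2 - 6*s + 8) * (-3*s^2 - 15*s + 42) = -3*s^4 + 3*s^3 + 108*s^2 - 372*s + 336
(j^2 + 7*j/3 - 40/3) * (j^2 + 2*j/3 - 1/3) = j^4 + 3*j^3 - 109*j^2/9 - 29*j/3 + 40/9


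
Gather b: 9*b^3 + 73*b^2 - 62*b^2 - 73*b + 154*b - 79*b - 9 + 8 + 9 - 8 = 9*b^3 + 11*b^2 + 2*b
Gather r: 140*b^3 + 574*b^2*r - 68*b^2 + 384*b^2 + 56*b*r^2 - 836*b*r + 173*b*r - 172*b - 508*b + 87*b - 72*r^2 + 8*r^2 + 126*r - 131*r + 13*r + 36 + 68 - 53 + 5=140*b^3 + 316*b^2 - 593*b + r^2*(56*b - 64) + r*(574*b^2 - 663*b + 8) + 56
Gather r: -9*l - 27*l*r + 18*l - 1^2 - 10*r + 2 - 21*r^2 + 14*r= 9*l - 21*r^2 + r*(4 - 27*l) + 1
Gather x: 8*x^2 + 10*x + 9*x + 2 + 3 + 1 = 8*x^2 + 19*x + 6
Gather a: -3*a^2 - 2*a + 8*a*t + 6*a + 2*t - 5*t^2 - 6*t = -3*a^2 + a*(8*t + 4) - 5*t^2 - 4*t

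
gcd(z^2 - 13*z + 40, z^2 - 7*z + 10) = z - 5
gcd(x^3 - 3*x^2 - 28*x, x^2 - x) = x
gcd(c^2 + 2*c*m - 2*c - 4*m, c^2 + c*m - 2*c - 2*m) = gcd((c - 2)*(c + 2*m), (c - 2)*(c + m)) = c - 2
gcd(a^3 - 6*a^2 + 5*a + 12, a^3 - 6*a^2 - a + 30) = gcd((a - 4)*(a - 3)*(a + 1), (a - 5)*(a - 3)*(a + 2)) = a - 3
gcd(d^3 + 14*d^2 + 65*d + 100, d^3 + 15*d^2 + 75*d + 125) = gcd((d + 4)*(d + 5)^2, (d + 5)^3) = d^2 + 10*d + 25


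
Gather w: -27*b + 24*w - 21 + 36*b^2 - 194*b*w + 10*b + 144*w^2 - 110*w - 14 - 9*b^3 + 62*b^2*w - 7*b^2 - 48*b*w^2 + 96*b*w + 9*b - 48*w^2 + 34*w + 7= -9*b^3 + 29*b^2 - 8*b + w^2*(96 - 48*b) + w*(62*b^2 - 98*b - 52) - 28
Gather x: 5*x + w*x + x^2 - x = x^2 + x*(w + 4)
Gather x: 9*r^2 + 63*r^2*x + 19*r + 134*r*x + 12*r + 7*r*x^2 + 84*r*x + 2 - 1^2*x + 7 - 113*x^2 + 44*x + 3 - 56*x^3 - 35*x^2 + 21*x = 9*r^2 + 31*r - 56*x^3 + x^2*(7*r - 148) + x*(63*r^2 + 218*r + 64) + 12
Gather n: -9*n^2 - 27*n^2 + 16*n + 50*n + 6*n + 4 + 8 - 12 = -36*n^2 + 72*n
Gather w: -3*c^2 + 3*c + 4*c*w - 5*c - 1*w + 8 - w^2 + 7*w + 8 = -3*c^2 - 2*c - w^2 + w*(4*c + 6) + 16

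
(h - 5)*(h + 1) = h^2 - 4*h - 5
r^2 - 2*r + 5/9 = (r - 5/3)*(r - 1/3)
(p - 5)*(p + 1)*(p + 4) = p^3 - 21*p - 20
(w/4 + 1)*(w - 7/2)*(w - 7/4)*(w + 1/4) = w^4/4 - w^3/4 - 243*w^2/64 + 665*w/128 + 49/32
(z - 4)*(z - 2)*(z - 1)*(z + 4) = z^4 - 3*z^3 - 14*z^2 + 48*z - 32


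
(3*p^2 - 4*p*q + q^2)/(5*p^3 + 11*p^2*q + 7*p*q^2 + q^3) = (3*p^2 - 4*p*q + q^2)/(5*p^3 + 11*p^2*q + 7*p*q^2 + q^3)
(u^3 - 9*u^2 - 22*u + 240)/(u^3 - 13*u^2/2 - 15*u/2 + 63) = 2*(u^2 - 3*u - 40)/(2*u^2 - u - 21)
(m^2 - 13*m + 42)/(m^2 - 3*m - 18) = (m - 7)/(m + 3)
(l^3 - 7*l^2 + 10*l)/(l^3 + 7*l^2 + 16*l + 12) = l*(l^2 - 7*l + 10)/(l^3 + 7*l^2 + 16*l + 12)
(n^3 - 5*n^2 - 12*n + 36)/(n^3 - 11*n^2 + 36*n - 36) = (n + 3)/(n - 3)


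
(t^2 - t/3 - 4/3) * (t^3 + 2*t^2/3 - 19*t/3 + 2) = t^5 + t^4/3 - 71*t^3/9 + 29*t^2/9 + 70*t/9 - 8/3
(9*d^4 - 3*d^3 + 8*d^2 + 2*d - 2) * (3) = 27*d^4 - 9*d^3 + 24*d^2 + 6*d - 6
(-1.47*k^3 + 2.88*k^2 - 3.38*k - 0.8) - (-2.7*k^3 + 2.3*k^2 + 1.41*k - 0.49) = 1.23*k^3 + 0.58*k^2 - 4.79*k - 0.31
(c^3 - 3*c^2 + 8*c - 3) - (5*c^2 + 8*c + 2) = c^3 - 8*c^2 - 5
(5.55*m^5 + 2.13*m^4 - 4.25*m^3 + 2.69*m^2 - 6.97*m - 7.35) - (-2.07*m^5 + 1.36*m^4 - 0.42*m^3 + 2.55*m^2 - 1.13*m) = 7.62*m^5 + 0.77*m^4 - 3.83*m^3 + 0.14*m^2 - 5.84*m - 7.35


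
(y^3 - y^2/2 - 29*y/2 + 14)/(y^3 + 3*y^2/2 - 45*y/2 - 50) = (2*y^2 - 9*y + 7)/(2*y^2 - 5*y - 25)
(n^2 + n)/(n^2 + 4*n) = (n + 1)/(n + 4)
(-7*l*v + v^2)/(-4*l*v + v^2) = (7*l - v)/(4*l - v)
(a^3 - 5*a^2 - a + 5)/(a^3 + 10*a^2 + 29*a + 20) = (a^2 - 6*a + 5)/(a^2 + 9*a + 20)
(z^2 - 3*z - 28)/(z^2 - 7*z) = (z + 4)/z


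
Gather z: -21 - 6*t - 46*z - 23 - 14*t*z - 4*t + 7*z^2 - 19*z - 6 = -10*t + 7*z^2 + z*(-14*t - 65) - 50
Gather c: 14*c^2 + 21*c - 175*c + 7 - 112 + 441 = 14*c^2 - 154*c + 336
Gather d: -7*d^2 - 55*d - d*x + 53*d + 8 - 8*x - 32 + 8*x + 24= -7*d^2 + d*(-x - 2)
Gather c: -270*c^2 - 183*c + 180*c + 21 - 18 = -270*c^2 - 3*c + 3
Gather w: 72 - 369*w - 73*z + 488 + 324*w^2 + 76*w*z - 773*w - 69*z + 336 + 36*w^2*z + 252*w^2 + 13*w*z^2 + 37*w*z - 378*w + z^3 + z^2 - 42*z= w^2*(36*z + 576) + w*(13*z^2 + 113*z - 1520) + z^3 + z^2 - 184*z + 896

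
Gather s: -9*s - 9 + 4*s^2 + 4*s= 4*s^2 - 5*s - 9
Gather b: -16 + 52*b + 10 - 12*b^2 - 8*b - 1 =-12*b^2 + 44*b - 7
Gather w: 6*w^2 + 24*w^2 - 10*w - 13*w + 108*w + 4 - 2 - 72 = 30*w^2 + 85*w - 70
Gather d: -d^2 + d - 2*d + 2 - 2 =-d^2 - d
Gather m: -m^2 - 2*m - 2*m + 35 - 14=-m^2 - 4*m + 21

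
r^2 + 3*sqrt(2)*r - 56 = (r - 4*sqrt(2))*(r + 7*sqrt(2))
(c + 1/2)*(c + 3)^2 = c^3 + 13*c^2/2 + 12*c + 9/2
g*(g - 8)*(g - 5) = g^3 - 13*g^2 + 40*g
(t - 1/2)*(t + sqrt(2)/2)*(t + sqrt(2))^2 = t^4 - t^3/2 + 5*sqrt(2)*t^3/2 - 5*sqrt(2)*t^2/4 + 4*t^2 - 2*t + sqrt(2)*t - sqrt(2)/2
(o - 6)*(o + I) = o^2 - 6*o + I*o - 6*I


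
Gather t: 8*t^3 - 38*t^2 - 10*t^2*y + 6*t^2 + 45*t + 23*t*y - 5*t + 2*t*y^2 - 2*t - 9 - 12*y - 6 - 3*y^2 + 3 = 8*t^3 + t^2*(-10*y - 32) + t*(2*y^2 + 23*y + 38) - 3*y^2 - 12*y - 12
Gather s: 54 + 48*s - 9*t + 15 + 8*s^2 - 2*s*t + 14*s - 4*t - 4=8*s^2 + s*(62 - 2*t) - 13*t + 65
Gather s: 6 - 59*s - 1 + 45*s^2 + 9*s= 45*s^2 - 50*s + 5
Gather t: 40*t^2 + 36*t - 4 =40*t^2 + 36*t - 4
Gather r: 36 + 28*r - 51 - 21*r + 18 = 7*r + 3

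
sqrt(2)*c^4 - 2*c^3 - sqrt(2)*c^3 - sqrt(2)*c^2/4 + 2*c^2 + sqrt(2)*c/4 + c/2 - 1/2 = (c - 1)*(c - 1/2)*(c - sqrt(2))*(sqrt(2)*c + sqrt(2)/2)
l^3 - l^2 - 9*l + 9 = (l - 3)*(l - 1)*(l + 3)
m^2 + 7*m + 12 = (m + 3)*(m + 4)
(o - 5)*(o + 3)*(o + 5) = o^3 + 3*o^2 - 25*o - 75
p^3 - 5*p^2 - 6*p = p*(p - 6)*(p + 1)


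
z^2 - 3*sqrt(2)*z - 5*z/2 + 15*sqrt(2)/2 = (z - 5/2)*(z - 3*sqrt(2))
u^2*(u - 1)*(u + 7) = u^4 + 6*u^3 - 7*u^2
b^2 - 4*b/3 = b*(b - 4/3)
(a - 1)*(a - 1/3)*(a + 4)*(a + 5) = a^4 + 23*a^3/3 + 25*a^2/3 - 71*a/3 + 20/3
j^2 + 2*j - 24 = (j - 4)*(j + 6)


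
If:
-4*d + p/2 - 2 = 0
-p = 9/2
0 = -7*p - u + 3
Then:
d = -17/16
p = -9/2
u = 69/2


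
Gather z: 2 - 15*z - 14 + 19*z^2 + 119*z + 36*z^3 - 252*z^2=36*z^3 - 233*z^2 + 104*z - 12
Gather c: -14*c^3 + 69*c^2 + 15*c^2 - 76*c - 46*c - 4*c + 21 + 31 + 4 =-14*c^3 + 84*c^2 - 126*c + 56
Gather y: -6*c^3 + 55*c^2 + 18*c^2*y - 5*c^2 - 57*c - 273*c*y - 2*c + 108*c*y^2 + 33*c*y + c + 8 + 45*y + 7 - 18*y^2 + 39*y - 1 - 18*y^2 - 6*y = -6*c^3 + 50*c^2 - 58*c + y^2*(108*c - 36) + y*(18*c^2 - 240*c + 78) + 14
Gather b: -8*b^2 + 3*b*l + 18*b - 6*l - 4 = -8*b^2 + b*(3*l + 18) - 6*l - 4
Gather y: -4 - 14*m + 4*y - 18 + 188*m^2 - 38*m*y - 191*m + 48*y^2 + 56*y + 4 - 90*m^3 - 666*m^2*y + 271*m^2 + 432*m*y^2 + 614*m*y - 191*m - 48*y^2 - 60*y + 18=-90*m^3 + 459*m^2 + 432*m*y^2 - 396*m + y*(-666*m^2 + 576*m)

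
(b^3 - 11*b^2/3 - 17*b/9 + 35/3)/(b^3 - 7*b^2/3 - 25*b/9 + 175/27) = 3*(b - 3)/(3*b - 5)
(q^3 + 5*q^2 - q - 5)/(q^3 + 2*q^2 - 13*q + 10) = (q + 1)/(q - 2)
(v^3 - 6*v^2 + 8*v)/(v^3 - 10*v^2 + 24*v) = (v - 2)/(v - 6)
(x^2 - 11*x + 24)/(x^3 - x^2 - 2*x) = (-x^2 + 11*x - 24)/(x*(-x^2 + x + 2))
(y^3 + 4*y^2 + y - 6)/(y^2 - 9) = (y^2 + y - 2)/(y - 3)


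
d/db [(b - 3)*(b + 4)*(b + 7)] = 3*b^2 + 16*b - 5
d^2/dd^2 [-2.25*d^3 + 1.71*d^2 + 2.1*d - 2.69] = 3.42 - 13.5*d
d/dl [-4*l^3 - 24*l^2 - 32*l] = -12*l^2 - 48*l - 32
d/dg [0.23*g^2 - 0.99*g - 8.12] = 0.46*g - 0.99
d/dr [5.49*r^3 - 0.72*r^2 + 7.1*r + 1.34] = 16.47*r^2 - 1.44*r + 7.1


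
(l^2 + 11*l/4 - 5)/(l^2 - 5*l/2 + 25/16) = 4*(l + 4)/(4*l - 5)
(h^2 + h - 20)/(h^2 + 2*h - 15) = (h - 4)/(h - 3)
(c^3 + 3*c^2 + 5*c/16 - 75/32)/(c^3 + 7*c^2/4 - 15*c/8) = (c + 5/4)/c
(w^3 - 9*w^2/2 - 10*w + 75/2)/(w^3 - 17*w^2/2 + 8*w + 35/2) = (w^2 - 2*w - 15)/(w^2 - 6*w - 7)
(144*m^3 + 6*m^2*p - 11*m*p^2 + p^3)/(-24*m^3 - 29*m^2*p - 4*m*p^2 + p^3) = (-6*m + p)/(m + p)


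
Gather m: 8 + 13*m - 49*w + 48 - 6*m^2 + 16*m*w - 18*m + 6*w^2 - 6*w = -6*m^2 + m*(16*w - 5) + 6*w^2 - 55*w + 56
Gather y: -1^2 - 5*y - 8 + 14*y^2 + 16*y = 14*y^2 + 11*y - 9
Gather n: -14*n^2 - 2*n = -14*n^2 - 2*n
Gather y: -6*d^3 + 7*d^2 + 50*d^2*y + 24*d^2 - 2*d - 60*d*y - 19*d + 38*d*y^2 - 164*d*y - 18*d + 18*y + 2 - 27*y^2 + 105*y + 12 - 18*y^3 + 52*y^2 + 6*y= -6*d^3 + 31*d^2 - 39*d - 18*y^3 + y^2*(38*d + 25) + y*(50*d^2 - 224*d + 129) + 14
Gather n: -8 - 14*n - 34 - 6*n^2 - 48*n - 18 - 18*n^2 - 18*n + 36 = -24*n^2 - 80*n - 24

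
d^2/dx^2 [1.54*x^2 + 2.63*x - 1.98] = 3.08000000000000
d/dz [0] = 0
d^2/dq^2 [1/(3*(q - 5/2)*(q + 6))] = 4*(4*(q + 6)^2 + 2*(q + 6)*(2*q - 5) + (2*q - 5)^2)/(3*(q + 6)^3*(2*q - 5)^3)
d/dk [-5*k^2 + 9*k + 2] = 9 - 10*k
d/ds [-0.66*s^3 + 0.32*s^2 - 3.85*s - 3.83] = -1.98*s^2 + 0.64*s - 3.85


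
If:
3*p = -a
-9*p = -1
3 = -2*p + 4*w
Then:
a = -1/3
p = 1/9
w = 29/36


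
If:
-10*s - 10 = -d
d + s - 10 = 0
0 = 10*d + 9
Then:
No Solution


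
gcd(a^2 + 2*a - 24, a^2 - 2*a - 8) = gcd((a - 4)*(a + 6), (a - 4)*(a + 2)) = a - 4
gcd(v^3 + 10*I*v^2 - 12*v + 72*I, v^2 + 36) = v + 6*I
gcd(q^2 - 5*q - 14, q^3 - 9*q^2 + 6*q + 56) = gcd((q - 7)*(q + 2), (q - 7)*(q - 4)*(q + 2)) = q^2 - 5*q - 14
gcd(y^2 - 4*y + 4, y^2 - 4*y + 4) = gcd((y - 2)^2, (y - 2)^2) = y^2 - 4*y + 4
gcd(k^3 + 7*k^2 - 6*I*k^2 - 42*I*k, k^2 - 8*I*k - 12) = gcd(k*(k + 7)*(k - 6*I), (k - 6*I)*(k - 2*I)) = k - 6*I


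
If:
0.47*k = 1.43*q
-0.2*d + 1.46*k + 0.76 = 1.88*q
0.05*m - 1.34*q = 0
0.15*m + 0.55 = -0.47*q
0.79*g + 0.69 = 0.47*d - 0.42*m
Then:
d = 2.23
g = 2.20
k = -0.37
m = -3.28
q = -0.12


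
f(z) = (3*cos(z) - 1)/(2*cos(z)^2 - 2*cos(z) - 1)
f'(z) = (4*sin(z)*cos(z) - 2*sin(z))*(3*cos(z) - 1)/(2*cos(z)^2 - 2*cos(z) - 1)^2 - 3*sin(z)/(2*cos(z)^2 - 2*cos(z) - 1) = (6*cos(z)^2 - 4*cos(z) + 5)*sin(z)/(2*cos(z) - cos(2*z))^2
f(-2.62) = -1.61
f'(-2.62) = -1.29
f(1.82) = 4.52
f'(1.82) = 41.51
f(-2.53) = -1.75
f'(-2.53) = -1.80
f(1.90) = 13.64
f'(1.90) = 314.11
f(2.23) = -2.91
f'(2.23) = 8.06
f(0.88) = -0.62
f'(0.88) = 1.76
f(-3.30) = -1.35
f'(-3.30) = 0.27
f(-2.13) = -4.15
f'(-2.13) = -19.19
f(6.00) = -1.75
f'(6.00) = -1.61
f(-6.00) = -1.75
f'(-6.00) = 1.61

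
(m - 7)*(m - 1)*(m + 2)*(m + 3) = m^4 - 3*m^3 - 27*m^2 - 13*m + 42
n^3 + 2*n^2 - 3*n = n*(n - 1)*(n + 3)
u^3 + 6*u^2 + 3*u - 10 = (u - 1)*(u + 2)*(u + 5)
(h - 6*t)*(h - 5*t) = h^2 - 11*h*t + 30*t^2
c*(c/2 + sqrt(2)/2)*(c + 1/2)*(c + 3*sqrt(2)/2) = c^4/2 + c^3/4 + 5*sqrt(2)*c^3/4 + 5*sqrt(2)*c^2/8 + 3*c^2/2 + 3*c/4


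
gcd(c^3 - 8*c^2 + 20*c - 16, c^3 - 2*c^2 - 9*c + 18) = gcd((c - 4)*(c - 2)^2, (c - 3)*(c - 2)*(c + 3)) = c - 2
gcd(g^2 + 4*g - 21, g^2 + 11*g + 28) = g + 7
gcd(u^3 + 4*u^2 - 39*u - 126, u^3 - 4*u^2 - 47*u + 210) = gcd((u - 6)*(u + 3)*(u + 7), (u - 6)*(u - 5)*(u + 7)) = u^2 + u - 42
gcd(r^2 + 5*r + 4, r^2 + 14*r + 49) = 1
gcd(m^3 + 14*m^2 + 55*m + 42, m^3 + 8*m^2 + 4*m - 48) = m + 6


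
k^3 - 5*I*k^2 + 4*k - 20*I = (k - 5*I)*(k - 2*I)*(k + 2*I)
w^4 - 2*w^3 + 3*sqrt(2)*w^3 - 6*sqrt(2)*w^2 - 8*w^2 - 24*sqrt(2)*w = w*(w - 4)*(w + 2)*(w + 3*sqrt(2))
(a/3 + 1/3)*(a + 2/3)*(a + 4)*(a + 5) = a^4/3 + 32*a^3/9 + 107*a^2/9 + 118*a/9 + 40/9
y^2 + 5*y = y*(y + 5)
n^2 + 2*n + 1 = (n + 1)^2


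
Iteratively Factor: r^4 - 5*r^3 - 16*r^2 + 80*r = (r + 4)*(r^3 - 9*r^2 + 20*r) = (r - 5)*(r + 4)*(r^2 - 4*r) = (r - 5)*(r - 4)*(r + 4)*(r)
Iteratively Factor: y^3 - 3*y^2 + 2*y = (y - 1)*(y^2 - 2*y) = (y - 2)*(y - 1)*(y)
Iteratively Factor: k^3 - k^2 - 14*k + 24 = (k - 3)*(k^2 + 2*k - 8) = (k - 3)*(k + 4)*(k - 2)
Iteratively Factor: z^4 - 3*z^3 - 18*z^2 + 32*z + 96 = (z + 3)*(z^3 - 6*z^2 + 32) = (z - 4)*(z + 3)*(z^2 - 2*z - 8) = (z - 4)*(z + 2)*(z + 3)*(z - 4)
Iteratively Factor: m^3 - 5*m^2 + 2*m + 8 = (m + 1)*(m^2 - 6*m + 8) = (m - 2)*(m + 1)*(m - 4)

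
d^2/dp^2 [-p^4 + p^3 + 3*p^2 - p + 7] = -12*p^2 + 6*p + 6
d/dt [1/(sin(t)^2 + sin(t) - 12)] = -(2*sin(t) + 1)*cos(t)/(sin(t)^2 + sin(t) - 12)^2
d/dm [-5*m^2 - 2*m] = -10*m - 2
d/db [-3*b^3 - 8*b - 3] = -9*b^2 - 8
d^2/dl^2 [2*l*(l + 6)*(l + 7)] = 12*l + 52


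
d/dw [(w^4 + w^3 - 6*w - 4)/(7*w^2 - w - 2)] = 2*(7*w^5 + 2*w^4 - 5*w^3 + 18*w^2 + 28*w + 4)/(49*w^4 - 14*w^3 - 27*w^2 + 4*w + 4)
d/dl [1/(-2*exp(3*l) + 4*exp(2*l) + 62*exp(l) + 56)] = (3*exp(2*l) - 4*exp(l) - 31)*exp(l)/(2*(-exp(3*l) + 2*exp(2*l) + 31*exp(l) + 28)^2)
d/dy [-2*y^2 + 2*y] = 2 - 4*y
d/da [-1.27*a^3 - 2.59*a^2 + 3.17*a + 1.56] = -3.81*a^2 - 5.18*a + 3.17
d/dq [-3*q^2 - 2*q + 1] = -6*q - 2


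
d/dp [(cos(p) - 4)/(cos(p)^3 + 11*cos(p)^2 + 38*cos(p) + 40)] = (-173*cos(p) - cos(2*p) + cos(3*p) - 385)*sin(p)/(2*(cos(p)^3 + 11*cos(p)^2 + 38*cos(p) + 40)^2)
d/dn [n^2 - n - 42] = 2*n - 1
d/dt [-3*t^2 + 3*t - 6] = 3 - 6*t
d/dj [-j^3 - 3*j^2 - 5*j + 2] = -3*j^2 - 6*j - 5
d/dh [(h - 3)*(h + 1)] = 2*h - 2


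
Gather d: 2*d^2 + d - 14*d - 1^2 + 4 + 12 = 2*d^2 - 13*d + 15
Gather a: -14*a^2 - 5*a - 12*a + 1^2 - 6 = -14*a^2 - 17*a - 5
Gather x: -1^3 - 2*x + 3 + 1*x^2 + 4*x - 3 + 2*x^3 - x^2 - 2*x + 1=2*x^3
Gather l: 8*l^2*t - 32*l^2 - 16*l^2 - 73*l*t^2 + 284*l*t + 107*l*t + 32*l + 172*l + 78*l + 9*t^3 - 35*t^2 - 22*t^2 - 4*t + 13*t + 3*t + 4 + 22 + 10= l^2*(8*t - 48) + l*(-73*t^2 + 391*t + 282) + 9*t^3 - 57*t^2 + 12*t + 36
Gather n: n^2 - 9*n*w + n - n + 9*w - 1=n^2 - 9*n*w + 9*w - 1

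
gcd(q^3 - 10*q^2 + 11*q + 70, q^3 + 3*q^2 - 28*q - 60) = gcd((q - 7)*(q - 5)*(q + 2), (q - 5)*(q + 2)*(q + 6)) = q^2 - 3*q - 10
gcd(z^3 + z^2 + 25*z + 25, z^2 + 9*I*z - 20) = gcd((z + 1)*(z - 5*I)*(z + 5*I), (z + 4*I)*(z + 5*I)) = z + 5*I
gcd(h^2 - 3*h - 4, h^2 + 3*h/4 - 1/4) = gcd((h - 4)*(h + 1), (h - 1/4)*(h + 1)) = h + 1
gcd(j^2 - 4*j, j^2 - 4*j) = j^2 - 4*j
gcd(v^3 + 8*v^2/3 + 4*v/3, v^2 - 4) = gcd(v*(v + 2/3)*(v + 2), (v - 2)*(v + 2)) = v + 2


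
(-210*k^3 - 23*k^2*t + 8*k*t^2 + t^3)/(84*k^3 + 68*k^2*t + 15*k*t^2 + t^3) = (-5*k + t)/(2*k + t)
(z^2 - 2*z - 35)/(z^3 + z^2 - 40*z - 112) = (z + 5)/(z^2 + 8*z + 16)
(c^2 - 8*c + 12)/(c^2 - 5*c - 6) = (c - 2)/(c + 1)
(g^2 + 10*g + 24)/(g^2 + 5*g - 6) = (g + 4)/(g - 1)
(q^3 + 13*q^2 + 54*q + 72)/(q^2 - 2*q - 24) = (q^2 + 9*q + 18)/(q - 6)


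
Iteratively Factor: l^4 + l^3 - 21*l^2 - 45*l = (l + 3)*(l^3 - 2*l^2 - 15*l) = l*(l + 3)*(l^2 - 2*l - 15) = l*(l - 5)*(l + 3)*(l + 3)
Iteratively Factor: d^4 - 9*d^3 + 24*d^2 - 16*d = (d)*(d^3 - 9*d^2 + 24*d - 16) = d*(d - 4)*(d^2 - 5*d + 4) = d*(d - 4)^2*(d - 1)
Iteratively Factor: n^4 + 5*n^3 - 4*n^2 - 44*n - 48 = (n - 3)*(n^3 + 8*n^2 + 20*n + 16) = (n - 3)*(n + 2)*(n^2 + 6*n + 8) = (n - 3)*(n + 2)*(n + 4)*(n + 2)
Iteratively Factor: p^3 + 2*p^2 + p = (p + 1)*(p^2 + p) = (p + 1)^2*(p)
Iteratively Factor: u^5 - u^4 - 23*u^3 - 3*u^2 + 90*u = (u + 3)*(u^4 - 4*u^3 - 11*u^2 + 30*u) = (u - 5)*(u + 3)*(u^3 + u^2 - 6*u) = (u - 5)*(u + 3)^2*(u^2 - 2*u) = (u - 5)*(u - 2)*(u + 3)^2*(u)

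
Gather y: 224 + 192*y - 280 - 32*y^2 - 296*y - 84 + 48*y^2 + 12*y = 16*y^2 - 92*y - 140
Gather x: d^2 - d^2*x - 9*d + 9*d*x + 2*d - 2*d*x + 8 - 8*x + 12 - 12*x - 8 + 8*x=d^2 - 7*d + x*(-d^2 + 7*d - 12) + 12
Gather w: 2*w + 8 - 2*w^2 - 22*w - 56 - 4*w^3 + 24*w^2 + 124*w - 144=-4*w^3 + 22*w^2 + 104*w - 192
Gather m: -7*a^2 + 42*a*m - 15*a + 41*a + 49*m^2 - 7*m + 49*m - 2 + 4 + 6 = -7*a^2 + 26*a + 49*m^2 + m*(42*a + 42) + 8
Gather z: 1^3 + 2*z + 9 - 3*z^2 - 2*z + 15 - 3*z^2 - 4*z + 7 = -6*z^2 - 4*z + 32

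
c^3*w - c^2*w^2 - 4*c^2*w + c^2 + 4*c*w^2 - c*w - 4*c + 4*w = (c - 4)*(c - w)*(c*w + 1)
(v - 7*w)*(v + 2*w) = v^2 - 5*v*w - 14*w^2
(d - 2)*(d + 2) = d^2 - 4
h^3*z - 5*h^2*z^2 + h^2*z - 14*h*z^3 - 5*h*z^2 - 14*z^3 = (h - 7*z)*(h + 2*z)*(h*z + z)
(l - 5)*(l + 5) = l^2 - 25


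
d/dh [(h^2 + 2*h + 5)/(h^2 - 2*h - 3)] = 4*(-h^2 - 4*h + 1)/(h^4 - 4*h^3 - 2*h^2 + 12*h + 9)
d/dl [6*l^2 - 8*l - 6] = 12*l - 8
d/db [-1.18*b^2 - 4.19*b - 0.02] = -2.36*b - 4.19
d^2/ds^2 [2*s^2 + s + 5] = 4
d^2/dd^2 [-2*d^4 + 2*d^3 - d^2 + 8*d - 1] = -24*d^2 + 12*d - 2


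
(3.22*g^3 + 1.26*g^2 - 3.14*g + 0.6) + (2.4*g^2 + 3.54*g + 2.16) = 3.22*g^3 + 3.66*g^2 + 0.4*g + 2.76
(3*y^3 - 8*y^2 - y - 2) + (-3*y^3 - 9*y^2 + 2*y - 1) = -17*y^2 + y - 3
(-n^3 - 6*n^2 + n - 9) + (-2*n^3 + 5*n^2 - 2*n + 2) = -3*n^3 - n^2 - n - 7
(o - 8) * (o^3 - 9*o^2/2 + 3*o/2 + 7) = o^4 - 25*o^3/2 + 75*o^2/2 - 5*o - 56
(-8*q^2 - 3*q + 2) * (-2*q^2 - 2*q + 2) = 16*q^4 + 22*q^3 - 14*q^2 - 10*q + 4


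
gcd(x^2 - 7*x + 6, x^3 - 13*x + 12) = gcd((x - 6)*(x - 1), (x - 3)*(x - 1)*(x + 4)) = x - 1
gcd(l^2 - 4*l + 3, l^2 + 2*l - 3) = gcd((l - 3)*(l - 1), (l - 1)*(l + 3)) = l - 1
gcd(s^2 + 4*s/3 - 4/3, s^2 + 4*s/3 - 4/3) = s^2 + 4*s/3 - 4/3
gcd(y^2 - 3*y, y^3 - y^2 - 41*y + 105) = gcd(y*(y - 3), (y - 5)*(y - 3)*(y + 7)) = y - 3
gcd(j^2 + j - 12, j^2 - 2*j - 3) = j - 3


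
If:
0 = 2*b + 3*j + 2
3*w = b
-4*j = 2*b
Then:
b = -4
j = 2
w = -4/3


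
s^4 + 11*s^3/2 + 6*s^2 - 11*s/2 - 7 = (s - 1)*(s + 1)*(s + 2)*(s + 7/2)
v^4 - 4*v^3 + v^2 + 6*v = v*(v - 3)*(v - 2)*(v + 1)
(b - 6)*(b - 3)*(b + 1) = b^3 - 8*b^2 + 9*b + 18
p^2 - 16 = (p - 4)*(p + 4)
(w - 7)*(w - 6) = w^2 - 13*w + 42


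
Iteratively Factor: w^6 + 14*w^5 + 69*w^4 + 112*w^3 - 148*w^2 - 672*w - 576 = (w + 4)*(w^5 + 10*w^4 + 29*w^3 - 4*w^2 - 132*w - 144) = (w + 3)*(w + 4)*(w^4 + 7*w^3 + 8*w^2 - 28*w - 48) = (w + 3)^2*(w + 4)*(w^3 + 4*w^2 - 4*w - 16) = (w - 2)*(w + 3)^2*(w + 4)*(w^2 + 6*w + 8) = (w - 2)*(w + 3)^2*(w + 4)^2*(w + 2)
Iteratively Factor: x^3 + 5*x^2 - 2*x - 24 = (x + 3)*(x^2 + 2*x - 8) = (x - 2)*(x + 3)*(x + 4)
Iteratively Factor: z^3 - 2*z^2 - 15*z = (z - 5)*(z^2 + 3*z) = z*(z - 5)*(z + 3)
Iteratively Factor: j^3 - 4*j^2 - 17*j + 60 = (j - 3)*(j^2 - j - 20) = (j - 5)*(j - 3)*(j + 4)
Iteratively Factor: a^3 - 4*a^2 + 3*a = (a - 3)*(a^2 - a) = a*(a - 3)*(a - 1)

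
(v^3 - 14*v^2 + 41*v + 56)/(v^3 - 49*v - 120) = (v^2 - 6*v - 7)/(v^2 + 8*v + 15)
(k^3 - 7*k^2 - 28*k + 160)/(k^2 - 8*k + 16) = (k^2 - 3*k - 40)/(k - 4)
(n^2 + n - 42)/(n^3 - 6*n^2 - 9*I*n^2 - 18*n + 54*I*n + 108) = (n + 7)/(n^2 - 9*I*n - 18)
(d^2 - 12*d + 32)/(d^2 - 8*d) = (d - 4)/d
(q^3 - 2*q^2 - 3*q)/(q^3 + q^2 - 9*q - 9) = q/(q + 3)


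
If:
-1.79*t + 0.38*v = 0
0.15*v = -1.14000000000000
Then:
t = -1.61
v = -7.60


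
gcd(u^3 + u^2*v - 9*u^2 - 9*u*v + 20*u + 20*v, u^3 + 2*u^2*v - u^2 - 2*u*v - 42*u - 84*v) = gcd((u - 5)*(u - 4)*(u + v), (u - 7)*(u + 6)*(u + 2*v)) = 1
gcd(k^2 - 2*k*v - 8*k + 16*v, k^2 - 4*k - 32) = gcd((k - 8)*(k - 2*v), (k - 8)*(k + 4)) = k - 8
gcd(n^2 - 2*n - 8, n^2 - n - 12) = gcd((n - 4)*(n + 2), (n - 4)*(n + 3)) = n - 4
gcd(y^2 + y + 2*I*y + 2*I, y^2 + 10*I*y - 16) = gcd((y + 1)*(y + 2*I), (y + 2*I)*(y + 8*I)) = y + 2*I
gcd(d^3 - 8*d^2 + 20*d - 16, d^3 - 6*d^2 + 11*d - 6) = d - 2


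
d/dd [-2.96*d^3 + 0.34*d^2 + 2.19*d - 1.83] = -8.88*d^2 + 0.68*d + 2.19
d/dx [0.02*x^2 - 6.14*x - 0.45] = 0.04*x - 6.14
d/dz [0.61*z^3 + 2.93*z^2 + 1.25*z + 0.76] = 1.83*z^2 + 5.86*z + 1.25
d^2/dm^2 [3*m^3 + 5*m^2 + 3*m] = 18*m + 10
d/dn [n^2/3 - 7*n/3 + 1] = 2*n/3 - 7/3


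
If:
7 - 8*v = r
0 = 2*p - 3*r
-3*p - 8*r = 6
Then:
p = -18/25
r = -12/25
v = 187/200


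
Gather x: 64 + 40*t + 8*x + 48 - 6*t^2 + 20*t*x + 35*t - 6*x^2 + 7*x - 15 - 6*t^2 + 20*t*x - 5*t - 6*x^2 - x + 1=-12*t^2 + 70*t - 12*x^2 + x*(40*t + 14) + 98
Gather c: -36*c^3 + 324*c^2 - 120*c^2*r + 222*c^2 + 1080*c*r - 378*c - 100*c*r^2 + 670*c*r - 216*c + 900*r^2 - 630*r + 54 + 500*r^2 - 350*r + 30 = -36*c^3 + c^2*(546 - 120*r) + c*(-100*r^2 + 1750*r - 594) + 1400*r^2 - 980*r + 84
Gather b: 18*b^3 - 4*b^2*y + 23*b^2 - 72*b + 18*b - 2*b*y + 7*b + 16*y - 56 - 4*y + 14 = 18*b^3 + b^2*(23 - 4*y) + b*(-2*y - 47) + 12*y - 42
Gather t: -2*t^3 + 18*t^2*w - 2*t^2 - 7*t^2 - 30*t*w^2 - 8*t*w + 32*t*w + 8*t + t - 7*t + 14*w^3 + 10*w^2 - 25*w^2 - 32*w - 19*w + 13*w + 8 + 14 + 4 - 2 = -2*t^3 + t^2*(18*w - 9) + t*(-30*w^2 + 24*w + 2) + 14*w^3 - 15*w^2 - 38*w + 24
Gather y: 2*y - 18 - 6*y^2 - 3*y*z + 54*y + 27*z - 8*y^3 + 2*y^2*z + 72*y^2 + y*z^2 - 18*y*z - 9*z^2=-8*y^3 + y^2*(2*z + 66) + y*(z^2 - 21*z + 56) - 9*z^2 + 27*z - 18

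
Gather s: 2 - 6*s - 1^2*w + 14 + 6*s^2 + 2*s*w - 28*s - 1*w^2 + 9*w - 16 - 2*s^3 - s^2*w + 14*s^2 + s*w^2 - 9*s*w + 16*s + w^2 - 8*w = -2*s^3 + s^2*(20 - w) + s*(w^2 - 7*w - 18)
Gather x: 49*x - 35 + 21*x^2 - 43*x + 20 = 21*x^2 + 6*x - 15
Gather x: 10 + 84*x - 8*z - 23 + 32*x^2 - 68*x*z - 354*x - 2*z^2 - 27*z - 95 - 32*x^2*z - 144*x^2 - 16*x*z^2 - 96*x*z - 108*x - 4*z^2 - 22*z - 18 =x^2*(-32*z - 112) + x*(-16*z^2 - 164*z - 378) - 6*z^2 - 57*z - 126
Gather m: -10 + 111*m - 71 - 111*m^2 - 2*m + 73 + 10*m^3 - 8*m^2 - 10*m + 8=10*m^3 - 119*m^2 + 99*m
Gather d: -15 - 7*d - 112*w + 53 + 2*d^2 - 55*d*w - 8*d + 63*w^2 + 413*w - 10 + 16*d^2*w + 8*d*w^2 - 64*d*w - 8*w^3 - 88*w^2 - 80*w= d^2*(16*w + 2) + d*(8*w^2 - 119*w - 15) - 8*w^3 - 25*w^2 + 221*w + 28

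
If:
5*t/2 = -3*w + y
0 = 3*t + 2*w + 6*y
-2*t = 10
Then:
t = -5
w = 9/2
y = 1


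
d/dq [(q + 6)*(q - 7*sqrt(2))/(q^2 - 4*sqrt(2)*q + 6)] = (-2*(q + 6)*(q - 7*sqrt(2))*(q - 2*sqrt(2)) + (2*q - 7*sqrt(2) + 6)*(q^2 - 4*sqrt(2)*q + 6))/(q^2 - 4*sqrt(2)*q + 6)^2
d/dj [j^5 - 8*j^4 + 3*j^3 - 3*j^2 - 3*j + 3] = 5*j^4 - 32*j^3 + 9*j^2 - 6*j - 3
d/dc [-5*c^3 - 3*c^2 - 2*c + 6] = -15*c^2 - 6*c - 2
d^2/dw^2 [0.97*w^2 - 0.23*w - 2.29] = 1.94000000000000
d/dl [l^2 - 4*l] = 2*l - 4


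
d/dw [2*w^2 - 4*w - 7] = 4*w - 4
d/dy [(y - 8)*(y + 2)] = 2*y - 6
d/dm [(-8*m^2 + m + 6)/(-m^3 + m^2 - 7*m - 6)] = ((16*m - 1)*(m^3 - m^2 + 7*m + 6) + (-8*m^2 + m + 6)*(3*m^2 - 2*m + 7))/(m^3 - m^2 + 7*m + 6)^2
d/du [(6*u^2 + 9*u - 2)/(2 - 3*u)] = 6*(-3*u^2 + 4*u + 2)/(9*u^2 - 12*u + 4)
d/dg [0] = 0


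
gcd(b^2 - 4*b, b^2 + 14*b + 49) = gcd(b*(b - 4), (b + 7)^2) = 1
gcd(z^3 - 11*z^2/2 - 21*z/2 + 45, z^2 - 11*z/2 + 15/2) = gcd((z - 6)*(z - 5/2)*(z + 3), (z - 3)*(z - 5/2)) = z - 5/2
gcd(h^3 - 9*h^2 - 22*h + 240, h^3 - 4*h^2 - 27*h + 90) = h^2 - h - 30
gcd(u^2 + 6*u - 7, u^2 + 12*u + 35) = u + 7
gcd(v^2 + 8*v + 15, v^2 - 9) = v + 3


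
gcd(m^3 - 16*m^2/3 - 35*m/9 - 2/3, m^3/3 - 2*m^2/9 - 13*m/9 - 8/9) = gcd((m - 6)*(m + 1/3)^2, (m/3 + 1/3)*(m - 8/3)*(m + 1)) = 1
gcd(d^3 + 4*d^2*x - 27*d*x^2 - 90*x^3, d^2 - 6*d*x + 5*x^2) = -d + 5*x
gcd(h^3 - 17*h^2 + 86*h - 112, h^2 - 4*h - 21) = h - 7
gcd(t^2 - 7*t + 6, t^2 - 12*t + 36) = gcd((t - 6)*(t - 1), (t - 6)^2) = t - 6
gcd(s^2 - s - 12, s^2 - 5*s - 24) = s + 3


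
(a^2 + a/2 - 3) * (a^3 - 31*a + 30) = a^5 + a^4/2 - 34*a^3 + 29*a^2/2 + 108*a - 90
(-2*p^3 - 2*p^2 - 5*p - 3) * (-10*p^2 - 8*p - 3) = 20*p^5 + 36*p^4 + 72*p^3 + 76*p^2 + 39*p + 9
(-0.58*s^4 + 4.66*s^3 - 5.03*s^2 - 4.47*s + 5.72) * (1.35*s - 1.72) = -0.783*s^5 + 7.2886*s^4 - 14.8057*s^3 + 2.6171*s^2 + 15.4104*s - 9.8384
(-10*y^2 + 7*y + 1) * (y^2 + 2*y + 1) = -10*y^4 - 13*y^3 + 5*y^2 + 9*y + 1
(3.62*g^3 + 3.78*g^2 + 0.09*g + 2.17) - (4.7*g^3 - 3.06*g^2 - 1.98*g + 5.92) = -1.08*g^3 + 6.84*g^2 + 2.07*g - 3.75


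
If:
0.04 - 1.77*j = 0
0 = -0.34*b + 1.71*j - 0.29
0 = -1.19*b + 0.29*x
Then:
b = -0.74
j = 0.02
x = -3.03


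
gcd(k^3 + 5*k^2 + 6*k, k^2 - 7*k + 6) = 1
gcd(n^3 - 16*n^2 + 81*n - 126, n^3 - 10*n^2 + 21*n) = n^2 - 10*n + 21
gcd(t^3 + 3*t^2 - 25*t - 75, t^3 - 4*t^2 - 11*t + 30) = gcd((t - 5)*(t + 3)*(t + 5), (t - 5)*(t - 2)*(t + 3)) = t^2 - 2*t - 15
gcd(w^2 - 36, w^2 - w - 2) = 1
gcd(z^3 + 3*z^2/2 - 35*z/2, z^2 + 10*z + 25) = z + 5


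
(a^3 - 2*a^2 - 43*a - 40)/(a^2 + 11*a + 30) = (a^2 - 7*a - 8)/(a + 6)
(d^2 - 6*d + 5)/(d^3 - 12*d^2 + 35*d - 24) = (d - 5)/(d^2 - 11*d + 24)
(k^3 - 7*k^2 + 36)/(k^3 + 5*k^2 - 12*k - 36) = (k - 6)/(k + 6)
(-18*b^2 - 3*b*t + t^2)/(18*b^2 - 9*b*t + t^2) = (3*b + t)/(-3*b + t)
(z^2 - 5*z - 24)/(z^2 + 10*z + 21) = (z - 8)/(z + 7)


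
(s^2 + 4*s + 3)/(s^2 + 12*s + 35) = (s^2 + 4*s + 3)/(s^2 + 12*s + 35)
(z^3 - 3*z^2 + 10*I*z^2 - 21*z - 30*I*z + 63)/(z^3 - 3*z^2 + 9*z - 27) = (z + 7*I)/(z - 3*I)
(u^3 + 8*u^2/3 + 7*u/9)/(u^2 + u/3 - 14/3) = u*(3*u + 1)/(3*(u - 2))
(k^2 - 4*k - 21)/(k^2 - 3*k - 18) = (k - 7)/(k - 6)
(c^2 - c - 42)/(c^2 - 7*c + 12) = (c^2 - c - 42)/(c^2 - 7*c + 12)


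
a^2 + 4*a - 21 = (a - 3)*(a + 7)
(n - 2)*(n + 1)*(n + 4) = n^3 + 3*n^2 - 6*n - 8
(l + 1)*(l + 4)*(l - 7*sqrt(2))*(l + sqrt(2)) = l^4 - 6*sqrt(2)*l^3 + 5*l^3 - 30*sqrt(2)*l^2 - 10*l^2 - 70*l - 24*sqrt(2)*l - 56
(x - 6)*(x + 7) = x^2 + x - 42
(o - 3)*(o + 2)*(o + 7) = o^3 + 6*o^2 - 13*o - 42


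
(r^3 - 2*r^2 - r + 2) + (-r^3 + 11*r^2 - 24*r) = 9*r^2 - 25*r + 2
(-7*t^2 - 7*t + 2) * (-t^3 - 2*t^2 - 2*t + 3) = 7*t^5 + 21*t^4 + 26*t^3 - 11*t^2 - 25*t + 6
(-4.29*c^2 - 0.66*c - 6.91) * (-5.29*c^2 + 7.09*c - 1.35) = 22.6941*c^4 - 26.9247*c^3 + 37.666*c^2 - 48.1009*c + 9.3285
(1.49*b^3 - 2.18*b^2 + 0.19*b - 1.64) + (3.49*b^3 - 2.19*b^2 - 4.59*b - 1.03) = 4.98*b^3 - 4.37*b^2 - 4.4*b - 2.67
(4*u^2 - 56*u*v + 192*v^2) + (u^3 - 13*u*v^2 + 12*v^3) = u^3 + 4*u^2 - 13*u*v^2 - 56*u*v + 12*v^3 + 192*v^2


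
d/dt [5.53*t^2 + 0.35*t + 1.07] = 11.06*t + 0.35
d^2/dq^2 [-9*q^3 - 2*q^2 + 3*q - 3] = -54*q - 4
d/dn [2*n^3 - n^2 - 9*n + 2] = 6*n^2 - 2*n - 9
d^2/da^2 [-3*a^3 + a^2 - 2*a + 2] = 2 - 18*a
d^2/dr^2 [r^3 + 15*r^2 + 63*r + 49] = 6*r + 30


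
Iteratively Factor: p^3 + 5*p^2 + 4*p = (p + 4)*(p^2 + p) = p*(p + 4)*(p + 1)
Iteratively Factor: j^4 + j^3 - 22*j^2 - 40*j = (j - 5)*(j^3 + 6*j^2 + 8*j) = j*(j - 5)*(j^2 + 6*j + 8) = j*(j - 5)*(j + 2)*(j + 4)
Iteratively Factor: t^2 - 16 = (t - 4)*(t + 4)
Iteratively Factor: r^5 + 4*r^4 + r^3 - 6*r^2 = (r - 1)*(r^4 + 5*r^3 + 6*r^2) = r*(r - 1)*(r^3 + 5*r^2 + 6*r) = r*(r - 1)*(r + 3)*(r^2 + 2*r) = r^2*(r - 1)*(r + 3)*(r + 2)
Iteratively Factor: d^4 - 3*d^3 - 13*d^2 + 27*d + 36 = (d + 1)*(d^3 - 4*d^2 - 9*d + 36) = (d + 1)*(d + 3)*(d^2 - 7*d + 12) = (d - 4)*(d + 1)*(d + 3)*(d - 3)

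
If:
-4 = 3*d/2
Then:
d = -8/3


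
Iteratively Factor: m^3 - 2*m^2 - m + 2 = (m + 1)*(m^2 - 3*m + 2) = (m - 2)*(m + 1)*(m - 1)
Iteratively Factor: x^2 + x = (x + 1)*(x)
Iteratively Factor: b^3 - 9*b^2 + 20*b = (b - 5)*(b^2 - 4*b) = b*(b - 5)*(b - 4)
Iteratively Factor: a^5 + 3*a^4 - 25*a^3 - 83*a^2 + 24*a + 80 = (a - 1)*(a^4 + 4*a^3 - 21*a^2 - 104*a - 80) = (a - 1)*(a + 1)*(a^3 + 3*a^2 - 24*a - 80) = (a - 1)*(a + 1)*(a + 4)*(a^2 - a - 20) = (a - 5)*(a - 1)*(a + 1)*(a + 4)*(a + 4)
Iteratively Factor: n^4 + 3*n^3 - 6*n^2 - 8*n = (n)*(n^3 + 3*n^2 - 6*n - 8) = n*(n - 2)*(n^2 + 5*n + 4) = n*(n - 2)*(n + 1)*(n + 4)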